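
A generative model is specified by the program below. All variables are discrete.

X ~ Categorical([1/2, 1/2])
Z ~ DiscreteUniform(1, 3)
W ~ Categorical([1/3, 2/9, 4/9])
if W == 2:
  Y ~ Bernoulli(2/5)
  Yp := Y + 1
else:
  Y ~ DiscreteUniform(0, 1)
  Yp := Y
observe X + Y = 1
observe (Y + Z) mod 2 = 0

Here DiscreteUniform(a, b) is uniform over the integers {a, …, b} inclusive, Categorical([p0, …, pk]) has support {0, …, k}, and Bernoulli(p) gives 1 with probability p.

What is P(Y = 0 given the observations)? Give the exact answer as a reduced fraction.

Enumerate traces; 9 have nonzero weight after conditioning:
  (X=0, Z=1, W=0, Y=1) weight 1/36
  (X=0, Z=1, W=1, Y=1) weight 1/54
  (X=0, Z=1, W=2, Y=1) weight 4/135
  (X=0, Z=3, W=0, Y=1) weight 1/36
  (X=0, Z=3, W=1, Y=1) weight 1/54
  (X=0, Z=3, W=2, Y=1) weight 4/135
  (X=1, Z=2, W=0, Y=0) weight 1/36
  (X=1, Z=2, W=1, Y=0) weight 1/54
  … 1 more
Group by Y:
  weight(Y=0) = 49/540
  weight(Y=1) = 41/270
Total weight = 49/540 + 41/270 = 131/540
P(Y=0 | obs) = 49/540 / 131/540 = 49/131
P(Y=1 | obs) = 41/270 / 131/540 = 82/131

P(Y = 0 | obs) = 49/131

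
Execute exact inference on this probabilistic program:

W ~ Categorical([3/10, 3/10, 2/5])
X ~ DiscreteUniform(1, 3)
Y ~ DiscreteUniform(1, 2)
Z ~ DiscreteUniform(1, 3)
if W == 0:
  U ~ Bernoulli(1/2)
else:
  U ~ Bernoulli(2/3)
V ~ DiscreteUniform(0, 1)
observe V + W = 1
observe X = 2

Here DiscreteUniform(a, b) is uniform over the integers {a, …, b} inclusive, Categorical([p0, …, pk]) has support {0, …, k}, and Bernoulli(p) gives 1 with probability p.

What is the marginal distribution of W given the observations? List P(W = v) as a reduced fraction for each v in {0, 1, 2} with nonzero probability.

Enumerate traces; 24 have nonzero weight after conditioning:
  (W=0, X=2, Y=1, Z=1, U=0, V=1) weight 1/240
  (W=0, X=2, Y=1, Z=1, U=1, V=1) weight 1/240
  (W=0, X=2, Y=1, Z=2, U=0, V=1) weight 1/240
  (W=0, X=2, Y=1, Z=2, U=1, V=1) weight 1/240
  (W=0, X=2, Y=1, Z=3, U=0, V=1) weight 1/240
  (W=0, X=2, Y=1, Z=3, U=1, V=1) weight 1/240
  (W=0, X=2, Y=2, Z=1, U=0, V=1) weight 1/240
  (W=0, X=2, Y=2, Z=1, U=1, V=1) weight 1/240
  (W=1, X=2, Y=1, Z=1, U=0, V=0) weight 1/360
  … 15 more
Group by W:
  weight(W=0) = 1/20
  weight(W=1) = 1/20
Total weight = 1/20 + 1/20 = 1/10
P(W=0 | obs) = 1/20 / 1/10 = 1/2
P(W=1 | obs) = 1/20 / 1/10 = 1/2

P(W=0) = 1/2, P(W=1) = 1/2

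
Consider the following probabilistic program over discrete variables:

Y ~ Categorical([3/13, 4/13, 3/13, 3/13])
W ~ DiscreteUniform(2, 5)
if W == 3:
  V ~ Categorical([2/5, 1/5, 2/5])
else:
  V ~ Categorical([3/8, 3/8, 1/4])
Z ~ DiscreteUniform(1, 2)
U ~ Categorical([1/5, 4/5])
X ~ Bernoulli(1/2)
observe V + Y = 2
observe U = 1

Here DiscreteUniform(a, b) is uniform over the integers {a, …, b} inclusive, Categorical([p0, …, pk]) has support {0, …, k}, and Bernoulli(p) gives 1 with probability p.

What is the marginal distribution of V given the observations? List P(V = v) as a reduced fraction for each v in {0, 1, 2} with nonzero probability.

Enumerate traces; 48 have nonzero weight after conditioning:
  (Y=0, W=2, V=2, Z=1, U=1, X=0) weight 3/1040
  (Y=0, W=2, V=2, Z=1, U=1, X=1) weight 3/1040
  (Y=0, W=2, V=2, Z=2, U=1, X=0) weight 3/1040
  (Y=0, W=2, V=2, Z=2, U=1, X=1) weight 3/1040
  (Y=0, W=3, V=2, Z=1, U=1, X=0) weight 3/650
  (Y=0, W=3, V=2, Z=1, U=1, X=1) weight 3/650
  (Y=0, W=3, V=2, Z=2, U=1, X=0) weight 3/650
  (Y=0, W=3, V=2, Z=2, U=1, X=1) weight 3/650
  (Y=1, W=2, V=1, Z=1, U=1, X=0) weight 3/520
  (Y=2, W=2, V=0, Z=1, U=1, X=0) weight 9/2080
  … 38 more
Group by V:
  weight(V=0) = 183/2600
  weight(V=1) = 53/650
  weight(V=2) = 69/1300
Total weight = 183/2600 + 53/650 + 69/1300 = 41/200
P(V=0 | obs) = 183/2600 / 41/200 = 183/533
P(V=1 | obs) = 53/650 / 41/200 = 212/533
P(V=2 | obs) = 69/1300 / 41/200 = 138/533

P(V=0) = 183/533, P(V=1) = 212/533, P(V=2) = 138/533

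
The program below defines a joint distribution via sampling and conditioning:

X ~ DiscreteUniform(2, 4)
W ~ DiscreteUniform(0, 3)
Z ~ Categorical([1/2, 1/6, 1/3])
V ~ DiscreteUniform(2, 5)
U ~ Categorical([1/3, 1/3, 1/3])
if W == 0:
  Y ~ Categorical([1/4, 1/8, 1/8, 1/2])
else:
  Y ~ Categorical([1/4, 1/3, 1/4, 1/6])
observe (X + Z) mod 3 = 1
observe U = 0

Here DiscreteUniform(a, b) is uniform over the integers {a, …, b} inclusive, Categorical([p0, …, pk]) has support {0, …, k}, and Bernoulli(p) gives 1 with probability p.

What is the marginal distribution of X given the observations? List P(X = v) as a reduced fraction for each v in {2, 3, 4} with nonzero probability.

Enumerate traces; 192 have nonzero weight after conditioning:
  (X=2, W=0, Z=2, V=2, U=0, Y=0) weight 1/1728
  (X=2, W=0, Z=2, V=2, U=0, Y=1) weight 1/3456
  (X=2, W=0, Z=2, V=2, U=0, Y=2) weight 1/3456
  (X=2, W=0, Z=2, V=2, U=0, Y=3) weight 1/864
  (X=2, W=0, Z=2, V=3, U=0, Y=0) weight 1/1728
  (X=2, W=0, Z=2, V=3, U=0, Y=1) weight 1/3456
  (X=2, W=0, Z=2, V=3, U=0, Y=2) weight 1/3456
  (X=2, W=0, Z=2, V=3, U=0, Y=3) weight 1/864
  (X=3, W=0, Z=1, V=2, U=0, Y=0) weight 1/3456
  (X=4, W=0, Z=0, V=2, U=0, Y=0) weight 1/1152
  … 182 more
Group by X:
  weight(X=2) = 1/27
  weight(X=3) = 1/54
  weight(X=4) = 1/18
Total weight = 1/27 + 1/54 + 1/18 = 1/9
P(X=2 | obs) = 1/27 / 1/9 = 1/3
P(X=3 | obs) = 1/54 / 1/9 = 1/6
P(X=4 | obs) = 1/18 / 1/9 = 1/2

P(X=2) = 1/3, P(X=3) = 1/6, P(X=4) = 1/2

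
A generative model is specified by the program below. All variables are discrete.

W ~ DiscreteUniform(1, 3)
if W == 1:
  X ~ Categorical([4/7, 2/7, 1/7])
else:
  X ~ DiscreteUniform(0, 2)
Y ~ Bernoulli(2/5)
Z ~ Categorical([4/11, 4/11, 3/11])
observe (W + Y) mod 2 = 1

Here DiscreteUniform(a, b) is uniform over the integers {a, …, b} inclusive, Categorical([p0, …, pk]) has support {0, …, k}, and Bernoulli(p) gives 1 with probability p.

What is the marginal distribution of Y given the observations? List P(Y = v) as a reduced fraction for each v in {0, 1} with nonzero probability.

Enumerate traces; 27 have nonzero weight after conditioning:
  (W=1, X=0, Y=0, Z=0) weight 16/385
  (W=1, X=0, Y=0, Z=1) weight 16/385
  (W=1, X=0, Y=0, Z=2) weight 12/385
  (W=1, X=1, Y=0, Z=0) weight 8/385
  (W=1, X=1, Y=0, Z=1) weight 8/385
  (W=1, X=1, Y=0, Z=2) weight 6/385
  (W=1, X=2, Y=0, Z=0) weight 4/385
  (W=1, X=2, Y=0, Z=1) weight 4/385
  (W=2, X=0, Y=1, Z=0) weight 8/495
  … 18 more
Group by Y:
  weight(Y=0) = 2/5
  weight(Y=1) = 2/15
Total weight = 2/5 + 2/15 = 8/15
P(Y=0 | obs) = 2/5 / 8/15 = 3/4
P(Y=1 | obs) = 2/15 / 8/15 = 1/4

P(Y=0) = 3/4, P(Y=1) = 1/4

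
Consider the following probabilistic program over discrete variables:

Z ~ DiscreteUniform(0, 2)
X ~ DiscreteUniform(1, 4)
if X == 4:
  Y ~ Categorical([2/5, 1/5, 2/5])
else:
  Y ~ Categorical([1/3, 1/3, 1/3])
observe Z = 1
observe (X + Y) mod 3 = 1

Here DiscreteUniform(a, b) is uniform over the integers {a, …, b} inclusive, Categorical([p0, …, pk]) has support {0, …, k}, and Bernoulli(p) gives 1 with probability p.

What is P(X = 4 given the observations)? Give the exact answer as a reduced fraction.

P(X = 4 | obs) = 2/7

Enumerate traces; 4 have nonzero weight after conditioning:
  (Z=1, X=1, Y=0) weight 1/36
  (Z=1, X=2, Y=2) weight 1/36
  (Z=1, X=3, Y=1) weight 1/36
  (Z=1, X=4, Y=0) weight 1/30
Group by X:
  weight(X=1) = 1/36
  weight(X=2) = 1/36
  weight(X=3) = 1/36
  weight(X=4) = 1/30
Total weight = 1/36 + 1/36 + 1/36 + 1/30 = 7/60
P(X=1 | obs) = 1/36 / 7/60 = 5/21
P(X=2 | obs) = 1/36 / 7/60 = 5/21
P(X=3 | obs) = 1/36 / 7/60 = 5/21
P(X=4 | obs) = 1/30 / 7/60 = 2/7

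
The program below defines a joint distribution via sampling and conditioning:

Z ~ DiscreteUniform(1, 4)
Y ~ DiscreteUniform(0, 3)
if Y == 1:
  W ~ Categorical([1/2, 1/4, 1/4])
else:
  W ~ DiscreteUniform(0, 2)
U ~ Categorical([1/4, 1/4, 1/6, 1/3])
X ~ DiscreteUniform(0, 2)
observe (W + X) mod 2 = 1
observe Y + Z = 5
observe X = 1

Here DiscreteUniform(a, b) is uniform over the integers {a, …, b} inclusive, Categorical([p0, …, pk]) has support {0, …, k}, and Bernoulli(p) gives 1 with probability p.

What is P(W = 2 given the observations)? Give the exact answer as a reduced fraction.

Enumerate traces; 24 have nonzero weight after conditioning:
  (Z=2, Y=3, W=0, U=0, X=1) weight 1/576
  (Z=2, Y=3, W=0, U=1, X=1) weight 1/576
  (Z=2, Y=3, W=0, U=2, X=1) weight 1/864
  (Z=2, Y=3, W=0, U=3, X=1) weight 1/432
  (Z=2, Y=3, W=2, U=0, X=1) weight 1/576
  (Z=2, Y=3, W=2, U=1, X=1) weight 1/576
  (Z=2, Y=3, W=2, U=2, X=1) weight 1/864
  (Z=2, Y=3, W=2, U=3, X=1) weight 1/432
  … 16 more
Group by W:
  weight(W=0) = 7/288
  weight(W=2) = 11/576
Total weight = 7/288 + 11/576 = 25/576
P(W=0 | obs) = 7/288 / 25/576 = 14/25
P(W=2 | obs) = 11/576 / 25/576 = 11/25

P(W = 2 | obs) = 11/25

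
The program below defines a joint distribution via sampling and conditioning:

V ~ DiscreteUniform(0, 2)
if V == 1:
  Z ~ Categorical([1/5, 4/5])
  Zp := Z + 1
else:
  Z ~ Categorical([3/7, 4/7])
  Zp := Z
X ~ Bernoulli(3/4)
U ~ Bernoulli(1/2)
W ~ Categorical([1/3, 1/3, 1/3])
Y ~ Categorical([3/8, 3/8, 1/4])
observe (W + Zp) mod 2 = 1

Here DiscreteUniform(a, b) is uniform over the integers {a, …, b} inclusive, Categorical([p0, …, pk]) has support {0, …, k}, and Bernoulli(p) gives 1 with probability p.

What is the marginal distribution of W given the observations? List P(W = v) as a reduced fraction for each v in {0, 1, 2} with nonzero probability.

Enumerate traces; 108 have nonzero weight after conditioning:
  (V=0, Z=0, X=0, U=0, W=1, Y=0) weight 1/448
  (V=0, Z=0, X=0, U=0, W=1, Y=1) weight 1/448
  (V=0, Z=0, X=0, U=0, W=1, Y=2) weight 1/672
  (V=0, Z=0, X=0, U=1, W=1, Y=0) weight 1/448
  (V=0, Z=0, X=0, U=1, W=1, Y=1) weight 1/448
  (V=0, Z=0, X=0, U=1, W=1, Y=2) weight 1/672
  (V=0, Z=0, X=1, U=0, W=1, Y=0) weight 3/448
  (V=0, Z=0, X=1, U=0, W=1, Y=1) weight 3/448
  (V=0, Z=1, X=0, U=0, W=0, Y=0) weight 1/336
  (V=0, Z=1, X=0, U=0, W=2, Y=0) weight 1/336
  … 98 more
Group by W:
  weight(W=0) = 47/315
  weight(W=1) = 58/315
  weight(W=2) = 47/315
Total weight = 47/315 + 58/315 + 47/315 = 152/315
P(W=0 | obs) = 47/315 / 152/315 = 47/152
P(W=1 | obs) = 58/315 / 152/315 = 29/76
P(W=2 | obs) = 47/315 / 152/315 = 47/152

P(W=0) = 47/152, P(W=1) = 29/76, P(W=2) = 47/152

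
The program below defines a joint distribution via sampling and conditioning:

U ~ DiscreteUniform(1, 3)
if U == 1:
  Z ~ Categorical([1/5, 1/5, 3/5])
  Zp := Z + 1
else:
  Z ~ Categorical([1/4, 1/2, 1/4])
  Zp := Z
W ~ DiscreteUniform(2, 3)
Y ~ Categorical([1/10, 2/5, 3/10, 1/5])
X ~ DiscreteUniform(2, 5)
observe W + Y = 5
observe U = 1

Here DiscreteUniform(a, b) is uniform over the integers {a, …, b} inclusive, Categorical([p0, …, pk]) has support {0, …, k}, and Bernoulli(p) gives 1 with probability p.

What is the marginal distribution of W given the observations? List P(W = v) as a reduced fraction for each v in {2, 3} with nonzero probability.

P(W=2) = 2/5, P(W=3) = 3/5

Enumerate traces; 24 have nonzero weight after conditioning:
  (U=1, Z=0, W=2, Y=3, X=2) weight 1/600
  (U=1, Z=0, W=2, Y=3, X=3) weight 1/600
  (U=1, Z=0, W=2, Y=3, X=4) weight 1/600
  (U=1, Z=0, W=2, Y=3, X=5) weight 1/600
  (U=1, Z=0, W=3, Y=2, X=2) weight 1/400
  (U=1, Z=0, W=3, Y=2, X=3) weight 1/400
  (U=1, Z=0, W=3, Y=2, X=4) weight 1/400
  (U=1, Z=0, W=3, Y=2, X=5) weight 1/400
  … 16 more
Group by W:
  weight(W=2) = 1/30
  weight(W=3) = 1/20
Total weight = 1/30 + 1/20 = 1/12
P(W=2 | obs) = 1/30 / 1/12 = 2/5
P(W=3 | obs) = 1/20 / 1/12 = 3/5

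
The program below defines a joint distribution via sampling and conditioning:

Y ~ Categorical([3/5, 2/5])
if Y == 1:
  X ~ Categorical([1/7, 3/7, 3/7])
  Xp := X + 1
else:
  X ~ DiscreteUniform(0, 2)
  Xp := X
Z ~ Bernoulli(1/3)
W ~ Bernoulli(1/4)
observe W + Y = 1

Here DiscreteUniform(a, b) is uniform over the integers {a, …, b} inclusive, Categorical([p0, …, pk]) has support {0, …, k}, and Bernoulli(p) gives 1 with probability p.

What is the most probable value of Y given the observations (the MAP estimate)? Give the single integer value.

argmax_v P(Y = v | obs) = 1

Enumerate traces; 12 have nonzero weight after conditioning:
  (Y=0, X=0, Z=0, W=1) weight 1/30
  (Y=0, X=0, Z=1, W=1) weight 1/60
  (Y=0, X=1, Z=0, W=1) weight 1/30
  (Y=0, X=1, Z=1, W=1) weight 1/60
  (Y=0, X=2, Z=0, W=1) weight 1/30
  (Y=0, X=2, Z=1, W=1) weight 1/60
  (Y=1, X=0, Z=0, W=0) weight 1/35
  (Y=1, X=0, Z=1, W=0) weight 1/70
  … 4 more
Group by Y:
  weight(Y=0) = 3/20
  weight(Y=1) = 3/10
Total weight = 3/20 + 3/10 = 9/20
P(Y=0 | obs) = 3/20 / 9/20 = 1/3
P(Y=1 | obs) = 3/10 / 9/20 = 2/3
argmax = 1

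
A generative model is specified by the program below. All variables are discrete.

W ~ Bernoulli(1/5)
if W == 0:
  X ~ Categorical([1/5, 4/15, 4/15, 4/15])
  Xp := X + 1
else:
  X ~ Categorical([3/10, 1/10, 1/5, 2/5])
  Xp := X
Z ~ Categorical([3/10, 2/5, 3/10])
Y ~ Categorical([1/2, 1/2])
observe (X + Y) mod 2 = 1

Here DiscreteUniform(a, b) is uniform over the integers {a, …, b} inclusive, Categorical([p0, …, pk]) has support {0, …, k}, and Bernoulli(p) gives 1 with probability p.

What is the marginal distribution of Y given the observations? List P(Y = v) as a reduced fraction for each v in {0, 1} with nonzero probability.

P(Y=0) = 79/150, P(Y=1) = 71/150

Enumerate traces; 24 have nonzero weight after conditioning:
  (W=0, X=0, Z=0, Y=1) weight 3/125
  (W=0, X=0, Z=1, Y=1) weight 4/125
  (W=0, X=0, Z=2, Y=1) weight 3/125
  (W=0, X=1, Z=0, Y=0) weight 4/125
  (W=0, X=1, Z=1, Y=0) weight 16/375
  (W=0, X=1, Z=2, Y=0) weight 4/125
  (W=0, X=2, Z=0, Y=1) weight 4/125
  (W=0, X=2, Z=1, Y=1) weight 16/375
  … 16 more
Group by Y:
  weight(Y=0) = 79/300
  weight(Y=1) = 71/300
Total weight = 79/300 + 71/300 = 1/2
P(Y=0 | obs) = 79/300 / 1/2 = 79/150
P(Y=1 | obs) = 71/300 / 1/2 = 71/150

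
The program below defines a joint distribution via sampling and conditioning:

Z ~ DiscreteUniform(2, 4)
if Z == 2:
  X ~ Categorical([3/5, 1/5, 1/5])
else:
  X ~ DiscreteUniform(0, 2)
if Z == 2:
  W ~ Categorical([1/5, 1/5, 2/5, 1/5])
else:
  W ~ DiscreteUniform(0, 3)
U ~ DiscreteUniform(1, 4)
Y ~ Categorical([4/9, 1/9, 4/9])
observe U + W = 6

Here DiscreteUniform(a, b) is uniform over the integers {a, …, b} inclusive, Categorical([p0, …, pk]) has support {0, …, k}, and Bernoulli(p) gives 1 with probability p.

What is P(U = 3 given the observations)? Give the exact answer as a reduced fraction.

P(U = 3 | obs) = 7/16

Enumerate traces; 54 have nonzero weight after conditioning:
  (Z=2, X=0, W=2, U=4, Y=0) weight 2/225
  (Z=2, X=0, W=2, U=4, Y=1) weight 1/450
  (Z=2, X=0, W=2, U=4, Y=2) weight 2/225
  (Z=2, X=0, W=3, U=3, Y=0) weight 1/225
  (Z=2, X=0, W=3, U=3, Y=1) weight 1/900
  (Z=2, X=0, W=3, U=3, Y=2) weight 1/225
  (Z=2, X=1, W=2, U=4, Y=0) weight 2/675
  (Z=2, X=1, W=2, U=4, Y=1) weight 1/1350
  … 46 more
Group by U:
  weight(U=3) = 7/120
  weight(U=4) = 3/40
Total weight = 7/120 + 3/40 = 2/15
P(U=3 | obs) = 7/120 / 2/15 = 7/16
P(U=4 | obs) = 3/40 / 2/15 = 9/16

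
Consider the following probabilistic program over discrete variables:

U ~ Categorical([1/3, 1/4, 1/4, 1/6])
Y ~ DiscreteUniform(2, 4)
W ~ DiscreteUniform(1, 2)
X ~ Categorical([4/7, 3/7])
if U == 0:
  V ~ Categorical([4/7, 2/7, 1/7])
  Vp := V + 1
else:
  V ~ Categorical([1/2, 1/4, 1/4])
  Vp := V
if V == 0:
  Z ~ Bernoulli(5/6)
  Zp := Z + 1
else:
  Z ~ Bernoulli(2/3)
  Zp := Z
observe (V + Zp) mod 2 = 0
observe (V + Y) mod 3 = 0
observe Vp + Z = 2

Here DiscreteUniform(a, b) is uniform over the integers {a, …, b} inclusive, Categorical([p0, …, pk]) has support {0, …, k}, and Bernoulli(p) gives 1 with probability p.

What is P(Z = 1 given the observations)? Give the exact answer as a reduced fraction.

Enumerate traces; 28 have nonzero weight after conditioning:
  (U=0, Y=3, W=1, X=0, V=0, Z=1) weight 20/1323
  (U=0, Y=3, W=1, X=1, V=0, Z=1) weight 5/441
  (U=0, Y=3, W=2, X=0, V=0, Z=1) weight 20/1323
  (U=0, Y=3, W=2, X=1, V=0, Z=1) weight 5/441
  (U=1, Y=2, W=1, X=0, V=1, Z=1) weight 1/252
  (U=1, Y=2, W=1, X=1, V=1, Z=1) weight 1/336
  (U=1, Y=2, W=2, X=0, V=1, Z=1) weight 1/252
  (U=1, Y=2, W=2, X=1, V=1, Z=1) weight 1/336
  (U=1, Y=4, W=1, X=0, V=2, Z=0) weight 1/504
  … 19 more
Group by Z:
  weight(Z=0) = 1/54
  weight(Z=1) = 17/189
Total weight = 1/54 + 17/189 = 41/378
P(Z=0 | obs) = 1/54 / 41/378 = 7/41
P(Z=1 | obs) = 17/189 / 41/378 = 34/41

P(Z = 1 | obs) = 34/41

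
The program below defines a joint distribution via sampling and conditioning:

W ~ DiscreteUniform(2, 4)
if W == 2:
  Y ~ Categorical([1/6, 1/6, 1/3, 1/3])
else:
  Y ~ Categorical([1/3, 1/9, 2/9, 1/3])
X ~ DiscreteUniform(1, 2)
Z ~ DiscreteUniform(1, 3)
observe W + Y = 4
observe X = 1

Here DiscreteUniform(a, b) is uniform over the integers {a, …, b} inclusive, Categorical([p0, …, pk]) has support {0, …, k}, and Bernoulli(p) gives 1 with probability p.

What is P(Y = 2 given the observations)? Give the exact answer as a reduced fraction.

Enumerate traces; 9 have nonzero weight after conditioning:
  (W=2, Y=2, X=1, Z=1) weight 1/54
  (W=2, Y=2, X=1, Z=2) weight 1/54
  (W=2, Y=2, X=1, Z=3) weight 1/54
  (W=3, Y=1, X=1, Z=1) weight 1/162
  (W=3, Y=1, X=1, Z=2) weight 1/162
  (W=3, Y=1, X=1, Z=3) weight 1/162
  (W=4, Y=0, X=1, Z=1) weight 1/54
  (W=4, Y=0, X=1, Z=2) weight 1/54
  … 1 more
Group by Y:
  weight(Y=0) = 1/18
  weight(Y=1) = 1/54
  weight(Y=2) = 1/18
Total weight = 1/18 + 1/54 + 1/18 = 7/54
P(Y=0 | obs) = 1/18 / 7/54 = 3/7
P(Y=1 | obs) = 1/54 / 7/54 = 1/7
P(Y=2 | obs) = 1/18 / 7/54 = 3/7

P(Y = 2 | obs) = 3/7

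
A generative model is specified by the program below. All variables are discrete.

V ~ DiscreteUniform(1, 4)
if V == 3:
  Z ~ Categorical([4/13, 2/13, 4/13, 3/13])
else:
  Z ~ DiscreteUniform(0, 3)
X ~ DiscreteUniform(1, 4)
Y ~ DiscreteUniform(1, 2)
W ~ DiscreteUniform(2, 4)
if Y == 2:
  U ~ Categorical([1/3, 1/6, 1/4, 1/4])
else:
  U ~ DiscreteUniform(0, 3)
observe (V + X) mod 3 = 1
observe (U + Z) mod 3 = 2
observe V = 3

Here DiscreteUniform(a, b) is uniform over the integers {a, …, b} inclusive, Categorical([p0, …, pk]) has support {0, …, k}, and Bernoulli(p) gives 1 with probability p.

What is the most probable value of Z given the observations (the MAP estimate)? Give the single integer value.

argmax_v P(Z = v | obs) = 2

Enumerate traces; 60 have nonzero weight after conditioning:
  (V=3, Z=0, X=1, Y=1, W=2, U=2) weight 1/1248
  (V=3, Z=0, X=1, Y=1, W=3, U=2) weight 1/1248
  (V=3, Z=0, X=1, Y=1, W=4, U=2) weight 1/1248
  (V=3, Z=0, X=1, Y=2, W=2, U=2) weight 1/1248
  (V=3, Z=0, X=1, Y=2, W=3, U=2) weight 1/1248
  (V=3, Z=0, X=1, Y=2, W=4, U=2) weight 1/1248
  (V=3, Z=0, X=4, Y=1, W=2, U=2) weight 1/1248
  (V=3, Z=0, X=4, Y=1, W=3, U=2) weight 1/1248
  (V=3, Z=1, X=1, Y=1, W=2, U=1) weight 1/2496
  (V=3, Z=2, X=1, Y=1, W=2, U=0) weight 1/1248
  … 50 more
Group by Z:
  weight(Z=0) = 1/104
  weight(Z=1) = 5/1248
  weight(Z=2) = 1/48
  weight(Z=3) = 3/416
Total weight = 1/104 + 5/1248 + 1/48 + 3/416 = 1/24
P(Z=0 | obs) = 1/104 / 1/24 = 3/13
P(Z=1 | obs) = 5/1248 / 1/24 = 5/52
P(Z=2 | obs) = 1/48 / 1/24 = 1/2
P(Z=3 | obs) = 3/416 / 1/24 = 9/52
argmax = 2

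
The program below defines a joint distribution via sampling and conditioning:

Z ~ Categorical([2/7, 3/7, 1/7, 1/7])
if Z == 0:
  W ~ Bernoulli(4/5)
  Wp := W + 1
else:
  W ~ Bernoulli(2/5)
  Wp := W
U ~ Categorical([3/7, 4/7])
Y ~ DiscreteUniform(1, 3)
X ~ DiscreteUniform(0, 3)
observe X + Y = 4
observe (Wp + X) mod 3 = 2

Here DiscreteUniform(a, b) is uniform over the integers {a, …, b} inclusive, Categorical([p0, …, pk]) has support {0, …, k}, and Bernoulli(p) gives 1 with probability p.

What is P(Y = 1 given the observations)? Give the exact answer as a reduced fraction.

Enumerate traces; 16 have nonzero weight after conditioning:
  (Z=0, W=0, U=0, Y=3, X=1) weight 1/490
  (Z=0, W=0, U=1, Y=3, X=1) weight 2/735
  (Z=0, W=1, U=0, Y=1, X=3) weight 2/245
  (Z=0, W=1, U=1, Y=1, X=3) weight 8/735
  (Z=1, W=0, U=0, Y=2, X=2) weight 9/980
  (Z=1, W=0, U=1, Y=2, X=2) weight 3/245
  (Z=1, W=1, U=0, Y=3, X=1) weight 3/490
  (Z=1, W=1, U=1, Y=3, X=1) weight 2/245
  … 8 more
Group by Y:
  weight(Y=1) = 2/105
  weight(Y=2) = 1/28
  weight(Y=3) = 1/35
Total weight = 2/105 + 1/28 + 1/35 = 1/12
P(Y=1 | obs) = 2/105 / 1/12 = 8/35
P(Y=2 | obs) = 1/28 / 1/12 = 3/7
P(Y=3 | obs) = 1/35 / 1/12 = 12/35

P(Y = 1 | obs) = 8/35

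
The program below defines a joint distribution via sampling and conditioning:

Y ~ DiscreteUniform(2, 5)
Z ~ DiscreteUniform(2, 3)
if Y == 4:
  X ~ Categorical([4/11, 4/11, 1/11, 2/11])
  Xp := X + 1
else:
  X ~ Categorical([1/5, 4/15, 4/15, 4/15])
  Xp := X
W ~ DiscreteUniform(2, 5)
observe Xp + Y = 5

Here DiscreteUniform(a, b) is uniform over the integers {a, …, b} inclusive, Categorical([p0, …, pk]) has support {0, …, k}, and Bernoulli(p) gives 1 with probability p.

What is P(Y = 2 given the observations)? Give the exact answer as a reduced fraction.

P(Y = 2 | obs) = 44/181

Enumerate traces; 32 have nonzero weight after conditioning:
  (Y=2, Z=2, X=3, W=2) weight 1/120
  (Y=2, Z=2, X=3, W=3) weight 1/120
  (Y=2, Z=2, X=3, W=4) weight 1/120
  (Y=2, Z=2, X=3, W=5) weight 1/120
  (Y=2, Z=3, X=3, W=2) weight 1/120
  (Y=2, Z=3, X=3, W=3) weight 1/120
  (Y=2, Z=3, X=3, W=4) weight 1/120
  (Y=2, Z=3, X=3, W=5) weight 1/120
  (Y=3, Z=2, X=2, W=2) weight 1/120
  (Y=4, Z=2, X=0, W=2) weight 1/88
  … 22 more
Group by Y:
  weight(Y=2) = 1/15
  weight(Y=3) = 1/15
  weight(Y=4) = 1/11
  weight(Y=5) = 1/20
Total weight = 1/15 + 1/15 + 1/11 + 1/20 = 181/660
P(Y=2 | obs) = 1/15 / 181/660 = 44/181
P(Y=3 | obs) = 1/15 / 181/660 = 44/181
P(Y=4 | obs) = 1/11 / 181/660 = 60/181
P(Y=5 | obs) = 1/20 / 181/660 = 33/181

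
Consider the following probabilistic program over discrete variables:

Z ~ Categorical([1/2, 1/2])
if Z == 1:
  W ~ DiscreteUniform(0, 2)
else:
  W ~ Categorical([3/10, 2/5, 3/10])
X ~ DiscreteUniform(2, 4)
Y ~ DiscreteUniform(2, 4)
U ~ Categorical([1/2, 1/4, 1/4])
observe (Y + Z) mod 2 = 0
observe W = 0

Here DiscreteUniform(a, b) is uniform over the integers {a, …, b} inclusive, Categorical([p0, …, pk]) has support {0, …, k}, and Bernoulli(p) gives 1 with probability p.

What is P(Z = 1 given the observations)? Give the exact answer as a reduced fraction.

P(Z = 1 | obs) = 5/14

Enumerate traces; 27 have nonzero weight after conditioning:
  (Z=0, W=0, X=2, Y=2, U=0) weight 1/120
  (Z=0, W=0, X=2, Y=2, U=1) weight 1/240
  (Z=0, W=0, X=2, Y=2, U=2) weight 1/240
  (Z=0, W=0, X=2, Y=4, U=0) weight 1/120
  (Z=0, W=0, X=2, Y=4, U=1) weight 1/240
  (Z=0, W=0, X=2, Y=4, U=2) weight 1/240
  (Z=0, W=0, X=3, Y=2, U=0) weight 1/120
  (Z=0, W=0, X=3, Y=2, U=1) weight 1/240
  (Z=1, W=0, X=2, Y=3, U=0) weight 1/108
  … 18 more
Group by Z:
  weight(Z=0) = 1/10
  weight(Z=1) = 1/18
Total weight = 1/10 + 1/18 = 7/45
P(Z=0 | obs) = 1/10 / 7/45 = 9/14
P(Z=1 | obs) = 1/18 / 7/45 = 5/14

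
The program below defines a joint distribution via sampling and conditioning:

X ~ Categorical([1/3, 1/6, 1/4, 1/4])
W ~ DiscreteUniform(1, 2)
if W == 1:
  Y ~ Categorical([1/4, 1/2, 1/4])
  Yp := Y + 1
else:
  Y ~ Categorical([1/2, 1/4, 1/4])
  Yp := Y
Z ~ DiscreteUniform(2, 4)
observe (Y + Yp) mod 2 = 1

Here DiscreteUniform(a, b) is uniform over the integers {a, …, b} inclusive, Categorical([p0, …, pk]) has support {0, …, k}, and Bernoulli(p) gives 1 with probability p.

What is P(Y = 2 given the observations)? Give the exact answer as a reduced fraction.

P(Y = 2 | obs) = 1/4

Enumerate traces; 36 have nonzero weight after conditioning:
  (X=0, W=1, Y=0, Z=2) weight 1/72
  (X=0, W=1, Y=0, Z=3) weight 1/72
  (X=0, W=1, Y=0, Z=4) weight 1/72
  (X=0, W=1, Y=1, Z=2) weight 1/36
  (X=0, W=1, Y=1, Z=3) weight 1/36
  (X=0, W=1, Y=1, Z=4) weight 1/36
  (X=0, W=1, Y=2, Z=2) weight 1/72
  (X=0, W=1, Y=2, Z=3) weight 1/72
  … 28 more
Group by Y:
  weight(Y=0) = 1/8
  weight(Y=1) = 1/4
  weight(Y=2) = 1/8
Total weight = 1/8 + 1/4 + 1/8 = 1/2
P(Y=0 | obs) = 1/8 / 1/2 = 1/4
P(Y=1 | obs) = 1/4 / 1/2 = 1/2
P(Y=2 | obs) = 1/8 / 1/2 = 1/4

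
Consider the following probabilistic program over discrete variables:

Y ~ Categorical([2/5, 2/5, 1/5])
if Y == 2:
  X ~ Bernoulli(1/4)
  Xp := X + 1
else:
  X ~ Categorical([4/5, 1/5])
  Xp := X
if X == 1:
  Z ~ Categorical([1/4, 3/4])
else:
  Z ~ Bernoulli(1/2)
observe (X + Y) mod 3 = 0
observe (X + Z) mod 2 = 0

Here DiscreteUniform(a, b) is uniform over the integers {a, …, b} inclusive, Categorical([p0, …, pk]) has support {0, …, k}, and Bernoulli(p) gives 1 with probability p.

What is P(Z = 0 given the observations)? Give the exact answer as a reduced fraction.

P(Z = 0 | obs) = 64/79

Enumerate traces; 2 have nonzero weight after conditioning:
  (Y=0, X=0, Z=0) weight 4/25
  (Y=2, X=1, Z=1) weight 3/80
Group by Z:
  weight(Z=0) = 4/25
  weight(Z=1) = 3/80
Total weight = 4/25 + 3/80 = 79/400
P(Z=0 | obs) = 4/25 / 79/400 = 64/79
P(Z=1 | obs) = 3/80 / 79/400 = 15/79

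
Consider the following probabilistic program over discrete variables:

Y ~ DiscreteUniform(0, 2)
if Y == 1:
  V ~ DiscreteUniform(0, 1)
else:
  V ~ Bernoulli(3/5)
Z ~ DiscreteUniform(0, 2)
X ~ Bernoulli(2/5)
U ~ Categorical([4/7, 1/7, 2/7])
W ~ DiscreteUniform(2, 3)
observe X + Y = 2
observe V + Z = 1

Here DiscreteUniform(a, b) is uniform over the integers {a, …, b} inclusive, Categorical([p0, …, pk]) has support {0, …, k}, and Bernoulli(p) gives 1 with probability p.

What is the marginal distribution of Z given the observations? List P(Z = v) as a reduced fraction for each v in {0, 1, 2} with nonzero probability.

Enumerate traces; 24 have nonzero weight after conditioning:
  (Y=1, V=0, Z=1, X=1, U=0, W=2) weight 2/315
  (Y=1, V=0, Z=1, X=1, U=0, W=3) weight 2/315
  (Y=1, V=0, Z=1, X=1, U=1, W=2) weight 1/630
  (Y=1, V=0, Z=1, X=1, U=1, W=3) weight 1/630
  (Y=1, V=0, Z=1, X=1, U=2, W=2) weight 1/315
  (Y=1, V=0, Z=1, X=1, U=2, W=3) weight 1/315
  (Y=1, V=1, Z=0, X=1, U=0, W=2) weight 2/315
  (Y=1, V=1, Z=0, X=1, U=0, W=3) weight 2/315
  … 16 more
Group by Z:
  weight(Z=0) = 14/225
  weight(Z=1) = 11/225
Total weight = 14/225 + 11/225 = 1/9
P(Z=0 | obs) = 14/225 / 1/9 = 14/25
P(Z=1 | obs) = 11/225 / 1/9 = 11/25

P(Z=0) = 14/25, P(Z=1) = 11/25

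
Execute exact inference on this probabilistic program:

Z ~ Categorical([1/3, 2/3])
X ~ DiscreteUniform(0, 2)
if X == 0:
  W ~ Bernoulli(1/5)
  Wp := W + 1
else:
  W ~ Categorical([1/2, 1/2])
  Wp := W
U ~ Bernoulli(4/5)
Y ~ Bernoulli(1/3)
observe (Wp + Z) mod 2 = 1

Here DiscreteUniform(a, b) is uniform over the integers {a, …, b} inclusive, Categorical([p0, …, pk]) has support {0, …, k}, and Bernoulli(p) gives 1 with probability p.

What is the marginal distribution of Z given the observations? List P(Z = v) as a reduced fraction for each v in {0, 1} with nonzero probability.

P(Z=0) = 3/7, P(Z=1) = 4/7

Enumerate traces; 24 have nonzero weight after conditioning:
  (Z=0, X=0, W=0, U=0, Y=0) weight 8/675
  (Z=0, X=0, W=0, U=0, Y=1) weight 4/675
  (Z=0, X=0, W=0, U=1, Y=0) weight 32/675
  (Z=0, X=0, W=0, U=1, Y=1) weight 16/675
  (Z=0, X=1, W=1, U=0, Y=0) weight 1/135
  (Z=0, X=1, W=1, U=0, Y=1) weight 1/270
  (Z=0, X=1, W=1, U=1, Y=0) weight 4/135
  (Z=0, X=1, W=1, U=1, Y=1) weight 2/135
  (Z=1, X=0, W=1, U=0, Y=0) weight 4/675
  … 15 more
Group by Z:
  weight(Z=0) = 1/5
  weight(Z=1) = 4/15
Total weight = 1/5 + 4/15 = 7/15
P(Z=0 | obs) = 1/5 / 7/15 = 3/7
P(Z=1 | obs) = 4/15 / 7/15 = 4/7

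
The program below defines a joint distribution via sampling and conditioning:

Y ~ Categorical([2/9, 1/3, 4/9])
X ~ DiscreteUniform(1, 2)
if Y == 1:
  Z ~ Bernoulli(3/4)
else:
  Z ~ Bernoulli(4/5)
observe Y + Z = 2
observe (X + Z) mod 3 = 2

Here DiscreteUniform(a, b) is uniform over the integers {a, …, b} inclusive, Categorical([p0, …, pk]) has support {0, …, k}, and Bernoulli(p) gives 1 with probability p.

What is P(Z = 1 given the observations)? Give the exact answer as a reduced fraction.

Enumerate traces; 2 have nonzero weight after conditioning:
  (Y=1, X=1, Z=1) weight 1/8
  (Y=2, X=2, Z=0) weight 2/45
Group by Z:
  weight(Z=0) = 2/45
  weight(Z=1) = 1/8
Total weight = 2/45 + 1/8 = 61/360
P(Z=0 | obs) = 2/45 / 61/360 = 16/61
P(Z=1 | obs) = 1/8 / 61/360 = 45/61

P(Z = 1 | obs) = 45/61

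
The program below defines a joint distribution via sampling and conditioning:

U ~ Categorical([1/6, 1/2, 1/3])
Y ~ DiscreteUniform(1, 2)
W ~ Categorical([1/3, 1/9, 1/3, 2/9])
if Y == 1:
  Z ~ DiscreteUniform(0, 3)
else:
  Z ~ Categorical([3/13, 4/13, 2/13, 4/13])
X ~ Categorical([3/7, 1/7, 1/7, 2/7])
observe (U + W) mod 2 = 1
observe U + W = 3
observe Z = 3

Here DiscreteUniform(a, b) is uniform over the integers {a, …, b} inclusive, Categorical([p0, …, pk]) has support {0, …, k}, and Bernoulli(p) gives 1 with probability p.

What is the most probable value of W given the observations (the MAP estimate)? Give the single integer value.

Enumerate traces; 24 have nonzero weight after conditioning:
  (U=0, Y=1, W=3, Z=3, X=0) weight 1/504
  (U=0, Y=1, W=3, Z=3, X=1) weight 1/1512
  (U=0, Y=1, W=3, Z=3, X=2) weight 1/1512
  (U=0, Y=1, W=3, Z=3, X=3) weight 1/756
  (U=0, Y=2, W=3, Z=3, X=0) weight 2/819
  (U=0, Y=2, W=3, Z=3, X=1) weight 2/2457
  (U=0, Y=2, W=3, Z=3, X=2) weight 2/2457
  (U=0, Y=2, W=3, Z=3, X=3) weight 4/2457
  (U=1, Y=1, W=2, Z=3, X=0) weight 1/112
  (U=2, Y=1, W=1, Z=3, X=0) weight 1/504
  … 14 more
Group by W:
  weight(W=1) = 29/2808
  weight(W=2) = 29/624
  weight(W=3) = 29/2808
Total weight = 29/2808 + 29/624 + 29/2808 = 29/432
P(W=1 | obs) = 29/2808 / 29/432 = 2/13
P(W=2 | obs) = 29/624 / 29/432 = 9/13
P(W=3 | obs) = 29/2808 / 29/432 = 2/13
argmax = 2

argmax_v P(W = v | obs) = 2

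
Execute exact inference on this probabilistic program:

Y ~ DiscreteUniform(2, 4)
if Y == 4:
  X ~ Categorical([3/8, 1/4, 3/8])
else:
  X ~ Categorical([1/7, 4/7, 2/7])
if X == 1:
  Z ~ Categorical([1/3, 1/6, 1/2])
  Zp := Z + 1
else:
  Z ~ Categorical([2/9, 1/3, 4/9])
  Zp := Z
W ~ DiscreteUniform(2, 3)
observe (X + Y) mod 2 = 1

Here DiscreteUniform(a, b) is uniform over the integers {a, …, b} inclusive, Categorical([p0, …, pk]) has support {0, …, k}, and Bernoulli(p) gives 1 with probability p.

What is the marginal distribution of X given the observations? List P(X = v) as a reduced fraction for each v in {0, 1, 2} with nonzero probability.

Enumerate traces; 24 have nonzero weight after conditioning:
  (Y=2, X=1, Z=0, W=2) weight 2/63
  (Y=2, X=1, Z=0, W=3) weight 2/63
  (Y=2, X=1, Z=1, W=2) weight 1/63
  (Y=2, X=1, Z=1, W=3) weight 1/63
  (Y=2, X=1, Z=2, W=2) weight 1/21
  (Y=2, X=1, Z=2, W=3) weight 1/21
  (Y=3, X=0, Z=0, W=2) weight 1/189
  (Y=3, X=0, Z=0, W=3) weight 1/189
  (Y=3, X=2, Z=0, W=2) weight 2/189
  … 15 more
Group by X:
  weight(X=0) = 1/21
  weight(X=1) = 23/84
  weight(X=2) = 2/21
Total weight = 1/21 + 23/84 + 2/21 = 5/12
P(X=0 | obs) = 1/21 / 5/12 = 4/35
P(X=1 | obs) = 23/84 / 5/12 = 23/35
P(X=2 | obs) = 2/21 / 5/12 = 8/35

P(X=0) = 4/35, P(X=1) = 23/35, P(X=2) = 8/35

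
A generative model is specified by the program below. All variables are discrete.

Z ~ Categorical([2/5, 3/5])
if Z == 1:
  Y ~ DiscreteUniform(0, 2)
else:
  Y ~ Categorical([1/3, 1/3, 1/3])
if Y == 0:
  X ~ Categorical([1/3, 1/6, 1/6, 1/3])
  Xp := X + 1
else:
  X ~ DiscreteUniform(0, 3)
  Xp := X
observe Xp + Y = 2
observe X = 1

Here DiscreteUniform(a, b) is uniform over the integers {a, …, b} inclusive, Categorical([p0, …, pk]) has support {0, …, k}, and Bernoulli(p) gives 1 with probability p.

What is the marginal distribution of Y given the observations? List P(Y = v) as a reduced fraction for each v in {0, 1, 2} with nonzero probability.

P(Y=0) = 2/5, P(Y=1) = 3/5

Enumerate traces; 4 have nonzero weight after conditioning:
  (Z=0, Y=0, X=1) weight 1/45
  (Z=0, Y=1, X=1) weight 1/30
  (Z=1, Y=0, X=1) weight 1/30
  (Z=1, Y=1, X=1) weight 1/20
Group by Y:
  weight(Y=0) = 1/18
  weight(Y=1) = 1/12
Total weight = 1/18 + 1/12 = 5/36
P(Y=0 | obs) = 1/18 / 5/36 = 2/5
P(Y=1 | obs) = 1/12 / 5/36 = 3/5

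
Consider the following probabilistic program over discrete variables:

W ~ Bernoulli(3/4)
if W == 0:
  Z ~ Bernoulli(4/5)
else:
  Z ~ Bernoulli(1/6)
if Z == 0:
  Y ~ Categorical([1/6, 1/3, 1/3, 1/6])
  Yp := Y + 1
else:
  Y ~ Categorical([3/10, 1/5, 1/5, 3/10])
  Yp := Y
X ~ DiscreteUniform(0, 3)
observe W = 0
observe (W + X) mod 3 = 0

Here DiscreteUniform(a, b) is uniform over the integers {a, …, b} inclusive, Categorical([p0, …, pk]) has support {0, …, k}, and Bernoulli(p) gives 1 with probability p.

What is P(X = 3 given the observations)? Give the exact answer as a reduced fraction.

P(X = 3 | obs) = 1/2

Enumerate traces; 16 have nonzero weight after conditioning:
  (W=0, Z=0, Y=0, X=0) weight 1/480
  (W=0, Z=0, Y=0, X=3) weight 1/480
  (W=0, Z=0, Y=1, X=0) weight 1/240
  (W=0, Z=0, Y=1, X=3) weight 1/240
  (W=0, Z=0, Y=2, X=0) weight 1/240
  (W=0, Z=0, Y=2, X=3) weight 1/240
  (W=0, Z=0, Y=3, X=0) weight 1/480
  (W=0, Z=0, Y=3, X=3) weight 1/480
  … 8 more
Group by X:
  weight(X=0) = 1/16
  weight(X=3) = 1/16
Total weight = 1/16 + 1/16 = 1/8
P(X=0 | obs) = 1/16 / 1/8 = 1/2
P(X=3 | obs) = 1/16 / 1/8 = 1/2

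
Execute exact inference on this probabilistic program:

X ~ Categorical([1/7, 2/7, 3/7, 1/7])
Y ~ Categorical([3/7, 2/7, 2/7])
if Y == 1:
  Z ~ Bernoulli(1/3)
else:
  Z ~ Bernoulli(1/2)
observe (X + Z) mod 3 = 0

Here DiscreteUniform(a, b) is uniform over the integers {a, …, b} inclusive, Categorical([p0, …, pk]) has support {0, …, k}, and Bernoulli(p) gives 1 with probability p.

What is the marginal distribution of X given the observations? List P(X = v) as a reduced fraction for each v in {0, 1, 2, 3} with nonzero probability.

P(X=0) = 23/103, P(X=2) = 57/103, P(X=3) = 23/103

Enumerate traces; 9 have nonzero weight after conditioning:
  (X=0, Y=0, Z=0) weight 3/98
  (X=0, Y=1, Z=0) weight 4/147
  (X=0, Y=2, Z=0) weight 1/49
  (X=2, Y=0, Z=1) weight 9/98
  (X=2, Y=1, Z=1) weight 2/49
  (X=2, Y=2, Z=1) weight 3/49
  (X=3, Y=0, Z=0) weight 3/98
  (X=3, Y=1, Z=0) weight 4/147
  … 1 more
Group by X:
  weight(X=0) = 23/294
  weight(X=2) = 19/98
  weight(X=3) = 23/294
Total weight = 23/294 + 19/98 + 23/294 = 103/294
P(X=0 | obs) = 23/294 / 103/294 = 23/103
P(X=2 | obs) = 19/98 / 103/294 = 57/103
P(X=3 | obs) = 23/294 / 103/294 = 23/103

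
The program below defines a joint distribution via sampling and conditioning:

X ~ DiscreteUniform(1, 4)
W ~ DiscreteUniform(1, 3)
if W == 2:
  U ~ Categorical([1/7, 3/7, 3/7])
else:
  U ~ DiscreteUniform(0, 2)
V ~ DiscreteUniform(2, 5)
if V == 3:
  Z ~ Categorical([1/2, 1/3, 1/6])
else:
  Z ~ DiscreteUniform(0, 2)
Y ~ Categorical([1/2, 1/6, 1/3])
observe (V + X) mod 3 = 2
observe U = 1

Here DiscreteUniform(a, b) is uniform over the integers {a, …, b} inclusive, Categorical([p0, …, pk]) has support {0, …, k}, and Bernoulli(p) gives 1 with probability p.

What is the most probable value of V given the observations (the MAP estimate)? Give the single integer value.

Enumerate traces; 135 have nonzero weight after conditioning:
  (X=1, W=1, U=1, V=4, Z=0, Y=0) weight 1/864
  (X=1, W=1, U=1, V=4, Z=0, Y=1) weight 1/2592
  (X=1, W=1, U=1, V=4, Z=0, Y=2) weight 1/1296
  (X=1, W=1, U=1, V=4, Z=1, Y=0) weight 1/864
  (X=1, W=1, U=1, V=4, Z=1, Y=1) weight 1/2592
  (X=1, W=1, U=1, V=4, Z=1, Y=2) weight 1/1296
  (X=1, W=1, U=1, V=4, Z=2, Y=0) weight 1/864
  (X=1, W=1, U=1, V=4, Z=2, Y=1) weight 1/2592
  (X=2, W=1, U=1, V=3, Z=0, Y=0) weight 1/576
  (X=3, W=1, U=1, V=2, Z=0, Y=0) weight 1/864
  … 125 more
Group by V:
  weight(V=2) = 23/1008
  weight(V=3) = 23/1008
  weight(V=4) = 23/504
  weight(V=5) = 23/1008
Total weight = 23/1008 + 23/1008 + 23/504 + 23/1008 = 115/1008
P(V=2 | obs) = 23/1008 / 115/1008 = 1/5
P(V=3 | obs) = 23/1008 / 115/1008 = 1/5
P(V=4 | obs) = 23/504 / 115/1008 = 2/5
P(V=5 | obs) = 23/1008 / 115/1008 = 1/5
argmax = 4

argmax_v P(V = v | obs) = 4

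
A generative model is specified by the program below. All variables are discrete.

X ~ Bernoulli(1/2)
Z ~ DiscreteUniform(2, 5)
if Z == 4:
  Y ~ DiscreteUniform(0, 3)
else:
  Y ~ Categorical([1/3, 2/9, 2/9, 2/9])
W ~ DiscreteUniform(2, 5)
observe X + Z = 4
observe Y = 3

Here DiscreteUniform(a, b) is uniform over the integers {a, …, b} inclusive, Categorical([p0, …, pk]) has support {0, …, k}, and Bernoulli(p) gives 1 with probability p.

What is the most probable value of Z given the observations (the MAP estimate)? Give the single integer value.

Enumerate traces; 8 have nonzero weight after conditioning:
  (X=0, Z=4, Y=3, W=2) weight 1/128
  (X=0, Z=4, Y=3, W=3) weight 1/128
  (X=0, Z=4, Y=3, W=4) weight 1/128
  (X=0, Z=4, Y=3, W=5) weight 1/128
  (X=1, Z=3, Y=3, W=2) weight 1/144
  (X=1, Z=3, Y=3, W=3) weight 1/144
  (X=1, Z=3, Y=3, W=4) weight 1/144
  (X=1, Z=3, Y=3, W=5) weight 1/144
Group by Z:
  weight(Z=3) = 1/36
  weight(Z=4) = 1/32
Total weight = 1/36 + 1/32 = 17/288
P(Z=3 | obs) = 1/36 / 17/288 = 8/17
P(Z=4 | obs) = 1/32 / 17/288 = 9/17
argmax = 4

argmax_v P(Z = v | obs) = 4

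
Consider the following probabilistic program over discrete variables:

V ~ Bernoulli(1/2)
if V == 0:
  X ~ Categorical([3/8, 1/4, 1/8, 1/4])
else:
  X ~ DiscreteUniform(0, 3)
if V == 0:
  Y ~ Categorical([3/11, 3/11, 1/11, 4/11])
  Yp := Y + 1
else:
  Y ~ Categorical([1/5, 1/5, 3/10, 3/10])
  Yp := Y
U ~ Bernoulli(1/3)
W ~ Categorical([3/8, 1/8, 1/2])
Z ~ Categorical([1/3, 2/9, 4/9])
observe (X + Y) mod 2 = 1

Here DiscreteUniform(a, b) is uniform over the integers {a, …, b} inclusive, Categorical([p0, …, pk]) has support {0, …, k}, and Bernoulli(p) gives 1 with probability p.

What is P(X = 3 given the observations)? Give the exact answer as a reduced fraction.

Enumerate traces; 288 have nonzero weight after conditioning:
  (V=0, X=0, Y=1, U=0, W=0, Z=0) weight 3/704
  (V=0, X=0, Y=1, U=0, W=0, Z=1) weight 1/352
  (V=0, X=0, Y=1, U=0, W=0, Z=2) weight 1/176
  (V=0, X=0, Y=1, U=0, W=1, Z=0) weight 1/704
  (V=0, X=0, Y=1, U=0, W=1, Z=1) weight 1/1056
  (V=0, X=0, Y=1, U=0, W=1, Z=2) weight 1/528
  (V=0, X=0, Y=1, U=0, W=2, Z=0) weight 1/176
  (V=0, X=0, Y=1, U=0, W=2, Z=1) weight 1/264
  (V=0, X=1, Y=0, U=0, W=0, Z=0) weight 1/352
  (V=0, X=2, Y=1, U=0, W=0, Z=0) weight 1/704
  … 278 more
Group by X:
  weight(X=0) = 2/11
  weight(X=1) = 19/176
  weight(X=2) = 9/88
  weight(X=3) = 19/176
Total weight = 2/11 + 19/176 + 9/88 + 19/176 = 1/2
P(X=0 | obs) = 2/11 / 1/2 = 4/11
P(X=1 | obs) = 19/176 / 1/2 = 19/88
P(X=2 | obs) = 9/88 / 1/2 = 9/44
P(X=3 | obs) = 19/176 / 1/2 = 19/88

P(X = 3 | obs) = 19/88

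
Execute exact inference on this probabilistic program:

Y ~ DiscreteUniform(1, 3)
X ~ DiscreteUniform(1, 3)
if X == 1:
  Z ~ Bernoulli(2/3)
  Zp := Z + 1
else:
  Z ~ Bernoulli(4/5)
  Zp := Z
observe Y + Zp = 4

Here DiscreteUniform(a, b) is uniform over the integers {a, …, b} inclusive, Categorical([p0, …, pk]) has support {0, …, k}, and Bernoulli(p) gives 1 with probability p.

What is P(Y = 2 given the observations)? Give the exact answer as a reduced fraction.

P(Y = 2 | obs) = 10/39

Enumerate traces; 4 have nonzero weight after conditioning:
  (Y=2, X=1, Z=1) weight 2/27
  (Y=3, X=1, Z=0) weight 1/27
  (Y=3, X=2, Z=1) weight 4/45
  (Y=3, X=3, Z=1) weight 4/45
Group by Y:
  weight(Y=2) = 2/27
  weight(Y=3) = 29/135
Total weight = 2/27 + 29/135 = 13/45
P(Y=2 | obs) = 2/27 / 13/45 = 10/39
P(Y=3 | obs) = 29/135 / 13/45 = 29/39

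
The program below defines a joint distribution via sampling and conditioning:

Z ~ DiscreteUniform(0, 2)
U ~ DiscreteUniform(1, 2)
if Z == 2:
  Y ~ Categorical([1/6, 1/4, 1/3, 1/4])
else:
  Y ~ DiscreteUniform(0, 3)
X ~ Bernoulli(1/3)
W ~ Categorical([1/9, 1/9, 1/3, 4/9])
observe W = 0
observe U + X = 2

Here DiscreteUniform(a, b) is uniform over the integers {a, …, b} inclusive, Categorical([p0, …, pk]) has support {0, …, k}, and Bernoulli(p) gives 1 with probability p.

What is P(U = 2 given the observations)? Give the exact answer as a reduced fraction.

P(U = 2 | obs) = 2/3

Enumerate traces; 24 have nonzero weight after conditioning:
  (Z=0, U=1, Y=0, X=1, W=0) weight 1/648
  (Z=0, U=1, Y=1, X=1, W=0) weight 1/648
  (Z=0, U=1, Y=2, X=1, W=0) weight 1/648
  (Z=0, U=1, Y=3, X=1, W=0) weight 1/648
  (Z=0, U=2, Y=0, X=0, W=0) weight 1/324
  (Z=0, U=2, Y=1, X=0, W=0) weight 1/324
  (Z=0, U=2, Y=2, X=0, W=0) weight 1/324
  (Z=0, U=2, Y=3, X=0, W=0) weight 1/324
  … 16 more
Group by U:
  weight(U=1) = 1/54
  weight(U=2) = 1/27
Total weight = 1/54 + 1/27 = 1/18
P(U=1 | obs) = 1/54 / 1/18 = 1/3
P(U=2 | obs) = 1/27 / 1/18 = 2/3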